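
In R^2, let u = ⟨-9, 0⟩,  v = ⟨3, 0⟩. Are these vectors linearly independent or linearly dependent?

Place the vectors as rows of a 2×2 matrix and reduce to echelon form.
The reduction yields 1 nonzero row, so the rank is 1.
Since rank 1 < 2, the set is linearly dependent.

linearly dependent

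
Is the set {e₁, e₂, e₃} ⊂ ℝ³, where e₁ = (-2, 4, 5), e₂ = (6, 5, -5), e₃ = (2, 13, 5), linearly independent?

Place the vectors as rows of a 3×3 matrix and reduce to echelon form.
The reduction yields 2 nonzero rows, so the rank is 2.
Since rank 2 < 3, the set is linearly dependent.

linearly dependent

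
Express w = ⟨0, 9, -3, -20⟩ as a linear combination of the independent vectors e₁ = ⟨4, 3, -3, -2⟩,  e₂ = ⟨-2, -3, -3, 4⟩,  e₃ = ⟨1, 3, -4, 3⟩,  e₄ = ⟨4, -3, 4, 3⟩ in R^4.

Write w = c₁e₁ + … + c₄e₄ and equate components.
Back-substitution yields (c₁, …, c₄) = (2, -1, -2, -2).

w = 2e₁ - e₂ - 2e₃ - 2e₄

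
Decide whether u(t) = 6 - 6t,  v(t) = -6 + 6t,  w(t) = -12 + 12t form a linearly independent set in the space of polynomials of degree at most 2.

linearly dependent

Write each element as a coordinate vector in ℝ³ using {1, t, t^2}.
One vector is a scalar multiple of another, so the set is dependent.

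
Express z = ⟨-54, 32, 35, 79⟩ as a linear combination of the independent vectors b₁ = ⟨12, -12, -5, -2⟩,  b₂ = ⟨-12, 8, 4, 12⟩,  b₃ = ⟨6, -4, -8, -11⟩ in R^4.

z = b₁ + 4b₂ - 3b₃

Write z = c₁b₁ + … + c₃b₃ and equate components.
Back-substitution yields (c₁, c₂, c₃) = (1, 4, -3).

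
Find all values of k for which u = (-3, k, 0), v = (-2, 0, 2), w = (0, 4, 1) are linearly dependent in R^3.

Place the vectors as rows of a 3×3 matrix; dependence ⇔ determinant zero.
Expanding, det = 2*k + 24.
Solving 2*k + 24 = 0 yields k = -12.

k = -12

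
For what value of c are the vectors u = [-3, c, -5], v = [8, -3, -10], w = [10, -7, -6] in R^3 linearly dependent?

c = 11/2

Place the vectors as rows of a 3×3 matrix; dependence ⇔ determinant zero.
Cofactor expansion gives det = 286 - 52*c.
Setting this to zero gives c = 11/2.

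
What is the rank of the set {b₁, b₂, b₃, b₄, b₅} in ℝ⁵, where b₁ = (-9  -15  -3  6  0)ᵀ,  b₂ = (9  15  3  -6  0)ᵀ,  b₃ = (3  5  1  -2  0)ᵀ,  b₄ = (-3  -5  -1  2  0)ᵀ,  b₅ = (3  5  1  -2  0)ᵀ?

Row-reduce the 5×5 matrix with these as rows.
The echelon form has 1 nonzero row, so the rank is 1.

rank 1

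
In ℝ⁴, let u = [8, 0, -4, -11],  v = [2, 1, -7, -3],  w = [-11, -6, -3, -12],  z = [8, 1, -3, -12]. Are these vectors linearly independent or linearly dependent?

Place the vectors as rows of a 4×4 matrix and reduce to echelon form.
The reduction yields 4 nonzero rows, so the rank is 4.
Since rank = 4 (the number of vectors), the set is linearly independent.

linearly independent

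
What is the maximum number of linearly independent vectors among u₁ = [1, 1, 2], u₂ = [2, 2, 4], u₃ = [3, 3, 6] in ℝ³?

1

Put the 3×3 matrix [u₁|u₂|u₃] into echelon form.
There is 1 pivot column, so rank = 1.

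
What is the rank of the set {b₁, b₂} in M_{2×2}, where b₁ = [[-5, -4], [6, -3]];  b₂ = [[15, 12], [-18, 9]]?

Use coordinates relative to {E₁₁, E₁₂, E₂₁, E₂₂}.
Row-reduce the 2×4 matrix with these as rows.
The echelon form has 1 nonzero row, so the rank is 1.

rank 1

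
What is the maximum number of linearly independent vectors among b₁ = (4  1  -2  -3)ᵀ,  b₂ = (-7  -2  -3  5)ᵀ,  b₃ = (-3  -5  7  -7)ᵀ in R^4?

Put the 4×3 matrix [b₁|b₂|b₃] into echelon form.
Reduction leaves 3 leading entries, giving rank 3.

3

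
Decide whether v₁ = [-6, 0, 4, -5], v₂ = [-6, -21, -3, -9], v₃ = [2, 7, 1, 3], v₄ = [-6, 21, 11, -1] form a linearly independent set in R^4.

linearly dependent

One vector is a scalar multiple of another, so the set is dependent.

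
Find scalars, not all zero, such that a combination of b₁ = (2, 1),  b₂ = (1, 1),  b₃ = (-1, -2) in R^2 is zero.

Write the vectors as columns of a matrix and find a nonzero vector in its null space.
The free variable yields coefficients (1, -3, -1) (any nonzero multiple also works).

b₁ - 3b₂ - b₃ = 0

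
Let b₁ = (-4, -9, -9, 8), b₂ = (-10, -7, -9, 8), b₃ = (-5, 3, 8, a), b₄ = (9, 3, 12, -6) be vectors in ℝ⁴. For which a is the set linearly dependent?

a = -12/5

Dependence holds iff the 4×4 matrix [b₁ b₂ b₃ b₄] is singular.
Expanding, det = 420*a + 1008.
This vanishes exactly when a = -12/5.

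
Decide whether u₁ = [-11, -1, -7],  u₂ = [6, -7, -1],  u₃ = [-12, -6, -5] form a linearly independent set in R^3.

linearly independent

The matrix [u₁|u₂|u₃] has determinant 479.
A nonzero determinant means the columns are linearly independent.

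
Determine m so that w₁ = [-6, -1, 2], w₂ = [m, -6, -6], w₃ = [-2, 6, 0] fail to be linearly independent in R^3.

m = 21

The set is linearly dependent precisely when det[w₁; w₂; w₃] = 0.
Cofactor expansion gives det = 12*m - 252.
Setting this to zero gives m = 21.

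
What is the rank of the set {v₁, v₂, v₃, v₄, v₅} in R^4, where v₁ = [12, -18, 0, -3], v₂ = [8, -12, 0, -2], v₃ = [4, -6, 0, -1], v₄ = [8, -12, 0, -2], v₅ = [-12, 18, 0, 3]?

Row-reduce the 5×4 matrix with these as rows.
Exactly 1 pivot survives; hence the rank is 1.
(With 5 elements in a 4-dimensional space the rank is at most 4.)

rank 1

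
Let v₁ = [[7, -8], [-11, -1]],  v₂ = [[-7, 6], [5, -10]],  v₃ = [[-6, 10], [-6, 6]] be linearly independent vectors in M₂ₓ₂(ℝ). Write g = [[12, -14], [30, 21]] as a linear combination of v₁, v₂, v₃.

g = -3v₁ - 3v₂ - 2v₃

Work in coordinates with respect to the standard basis {E₁₁, E₁₂, E₂₁, E₂₂}.
Since v₁, v₂, v₃ are independent, the coefficients expressing g are uniquely determined by a linear system.
The system has the unique solution (c₁, c₂, c₃) = (-3, -3, -2).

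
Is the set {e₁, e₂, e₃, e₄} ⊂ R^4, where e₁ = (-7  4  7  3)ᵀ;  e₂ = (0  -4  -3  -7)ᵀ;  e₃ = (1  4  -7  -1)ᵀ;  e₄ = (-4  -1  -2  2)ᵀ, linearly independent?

Place the vectors as rows of a 4×4 matrix and reduce to echelon form.
The reduction yields 4 nonzero rows, so the rank is 4.
Since rank = 4 (the number of vectors), the set is linearly independent.

linearly independent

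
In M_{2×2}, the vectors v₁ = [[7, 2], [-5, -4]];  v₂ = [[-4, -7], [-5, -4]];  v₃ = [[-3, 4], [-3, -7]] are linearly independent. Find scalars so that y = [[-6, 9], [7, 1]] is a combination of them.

Identify each element with its coordinate vector in ℝ⁴ via {E₁₁, E₁₂, E₂₁, E₂₂}.
Write y = c₁v₁ + … + c₃v₃ and equate components.
The system has the unique solution (c₁, c₂, c₃) = (-1, -1, 1).

y = -v₁ - v₂ + v₃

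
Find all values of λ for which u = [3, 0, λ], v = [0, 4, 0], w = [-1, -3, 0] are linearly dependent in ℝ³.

λ = 0

The vectors are dependent exactly when the determinant of the matrix with rows u, v, w vanishes.
Expanding, det = 4*λ.
This vanishes exactly when λ = 0.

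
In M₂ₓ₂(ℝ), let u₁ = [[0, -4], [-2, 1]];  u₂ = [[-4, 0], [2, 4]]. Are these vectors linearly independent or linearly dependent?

Take coordinates with respect to the standard basis {E₁₁, E₁₂, E₂₁, E₂₂}.
Place the vectors as rows of a 2×4 matrix and reduce to echelon form.
The reduction yields 2 nonzero rows, so the rank is 2.
Since rank = 2 (the number of vectors), the set is linearly independent.

linearly independent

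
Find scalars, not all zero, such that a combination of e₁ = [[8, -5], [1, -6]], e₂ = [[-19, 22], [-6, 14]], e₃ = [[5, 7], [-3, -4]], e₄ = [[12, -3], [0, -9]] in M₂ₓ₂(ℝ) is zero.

3e₁ + e₂ - e₃ = 0

Write each element as a vector in ℝ⁴ using {E₁₁, E₁₂, E₂₁, E₂₂}.
Row-reduce the matrix with e₁, e₂, e₃, e₄ as columns; the null space gives the coefficients.
The free variable yields coefficients (3, 1, -1, 0) (any nonzero multiple also works).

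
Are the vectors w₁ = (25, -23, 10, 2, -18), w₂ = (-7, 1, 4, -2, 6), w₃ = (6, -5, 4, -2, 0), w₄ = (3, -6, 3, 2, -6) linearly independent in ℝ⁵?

linearly dependent

Row-reduce the matrix whose columns are w₁, w₂, w₃, w₄.
The reduction yields 3 nonzero rows, so the rank is 3.
Since rank 3 < 4, the set is linearly dependent.
Indeed w₁ + w₂ - 2w₃ - 2w₄ = 0.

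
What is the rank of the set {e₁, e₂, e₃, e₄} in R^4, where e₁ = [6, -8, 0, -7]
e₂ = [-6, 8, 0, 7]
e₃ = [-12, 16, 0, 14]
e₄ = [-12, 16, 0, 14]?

1

Form the matrix with e₁, e₂, e₃, e₄ as columns and reduce.
Exactly 1 pivot survives; hence the rank is 1.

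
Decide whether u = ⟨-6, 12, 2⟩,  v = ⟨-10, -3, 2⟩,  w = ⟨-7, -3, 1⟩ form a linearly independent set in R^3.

Row-reduce the matrix whose columns are u, v, w.
The reduction yields 3 nonzero rows, so the rank is 3.
Since rank = 3 (the number of vectors), the set is linearly independent.

linearly independent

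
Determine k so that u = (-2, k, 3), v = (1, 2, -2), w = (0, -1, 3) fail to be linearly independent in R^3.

The vectors are dependent exactly when the determinant of the matrix with rows u, v, w vanishes.
Cofactor expansion gives det = -3*k - 11.
Setting this to zero gives k = -11/3.

k = -11/3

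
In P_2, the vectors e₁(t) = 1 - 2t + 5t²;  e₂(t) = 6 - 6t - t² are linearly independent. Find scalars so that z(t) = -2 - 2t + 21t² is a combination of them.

z = 4e₁ - e₂

Take coordinate vectors relative to {1, t, t²}.
Since e₁, e₂ are independent, the coefficients expressing z are uniquely determined by a linear system.
Back-substitution yields (c₁, c₂) = (4, -1).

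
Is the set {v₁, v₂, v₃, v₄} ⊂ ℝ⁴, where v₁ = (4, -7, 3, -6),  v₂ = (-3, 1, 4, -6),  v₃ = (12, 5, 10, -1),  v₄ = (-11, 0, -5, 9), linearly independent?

Row-reduce the matrix whose columns are v₁, v₂, v₃, v₄.
The reduction yields 4 nonzero rows, so the rank is 4.
Since rank = 4 (the number of vectors), the set is linearly independent.

linearly independent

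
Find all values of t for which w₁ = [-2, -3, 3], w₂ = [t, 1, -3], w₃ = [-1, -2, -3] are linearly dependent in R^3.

Dependence holds iff the 3×3 matrix [w₁ w₂ w₃] is singular.
Expanding, det = 12 - 15*t.
Solving 12 - 15*t = 0 yields t = 4/5.

t = 4/5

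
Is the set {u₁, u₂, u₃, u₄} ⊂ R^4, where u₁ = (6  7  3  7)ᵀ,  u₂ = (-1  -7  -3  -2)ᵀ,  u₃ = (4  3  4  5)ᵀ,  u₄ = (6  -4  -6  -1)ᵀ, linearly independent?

Place the vectors as rows of a 4×4 matrix and reduce to echelon form.
The reduction yields 4 nonzero rows, so the rank is 4.
Since rank = 4 (the number of vectors), the set is linearly independent.

linearly independent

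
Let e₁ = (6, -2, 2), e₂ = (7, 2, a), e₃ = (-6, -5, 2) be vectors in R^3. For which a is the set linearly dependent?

Place the vectors as rows of a 3×3 matrix; dependence ⇔ determinant zero.
The determinant works out to 42*a + 6.
This vanishes exactly when a = -1/7.

a = -1/7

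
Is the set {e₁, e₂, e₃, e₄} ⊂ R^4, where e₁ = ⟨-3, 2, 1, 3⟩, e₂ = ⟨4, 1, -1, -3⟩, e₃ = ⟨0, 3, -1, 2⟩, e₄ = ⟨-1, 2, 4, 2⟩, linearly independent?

Form the 4×4 matrix with these as columns; its determinant is 55.
A nonzero determinant means the columns are linearly independent.

linearly independent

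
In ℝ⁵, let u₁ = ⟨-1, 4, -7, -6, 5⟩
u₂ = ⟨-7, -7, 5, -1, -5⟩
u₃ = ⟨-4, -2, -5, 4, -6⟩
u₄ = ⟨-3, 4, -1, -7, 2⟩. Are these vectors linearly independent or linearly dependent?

linearly independent

Place the vectors as rows of a 4×5 matrix and reduce to echelon form.
The reduction yields 4 nonzero rows, so the rank is 4.
Since rank = 4 (the number of vectors), the set is linearly independent.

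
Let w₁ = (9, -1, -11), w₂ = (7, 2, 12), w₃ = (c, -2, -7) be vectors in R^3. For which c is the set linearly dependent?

Place the vectors as rows of a 3×3 matrix; dependence ⇔ determinant zero.
Expanding, det = 10*c + 195.
Solving 10*c + 195 = 0 yields c = -39/2.

c = -39/2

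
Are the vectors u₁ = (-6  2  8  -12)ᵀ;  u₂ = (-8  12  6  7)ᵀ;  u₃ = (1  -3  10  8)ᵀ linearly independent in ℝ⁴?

linearly independent

Row-reduce the matrix whose columns are u₁, u₂, u₃.
The reduction yields 3 nonzero rows, so the rank is 3.
Since rank = 3 (the number of vectors), the set is linearly independent.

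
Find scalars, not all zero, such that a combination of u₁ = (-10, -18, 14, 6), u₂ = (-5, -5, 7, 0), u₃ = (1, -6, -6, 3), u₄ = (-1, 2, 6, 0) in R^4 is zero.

Write the vectors as columns of a matrix and find a nonzero vector in its null space.
A generator of the null space is (1, -2, -2, -2).

u₁ - 2u₂ - 2u₃ - 2u₄ = 0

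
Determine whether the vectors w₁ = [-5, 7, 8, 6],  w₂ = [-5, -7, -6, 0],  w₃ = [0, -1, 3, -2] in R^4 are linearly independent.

linearly independent

Place the vectors as rows of a 3×4 matrix and reduce to echelon form.
The reduction yields 3 nonzero rows, so the rank is 3.
Since rank = 3 (the number of vectors), the set is linearly independent.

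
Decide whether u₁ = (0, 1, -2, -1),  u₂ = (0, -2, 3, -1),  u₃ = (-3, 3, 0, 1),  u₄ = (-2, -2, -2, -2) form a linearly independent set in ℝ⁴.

Form the 4×4 matrix with these as columns; its determinant is 70.
A nonzero determinant means the columns are linearly independent.

linearly independent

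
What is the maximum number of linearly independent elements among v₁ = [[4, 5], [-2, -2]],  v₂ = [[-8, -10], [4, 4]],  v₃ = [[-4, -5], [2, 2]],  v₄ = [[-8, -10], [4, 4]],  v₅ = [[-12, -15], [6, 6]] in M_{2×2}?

1

Pass to coordinate vectors with respect to the basis {E₁₁, E₁₂, E₂₁, E₂₂}.
Row-reduce the 5×4 matrix with these as rows.
Reduction leaves 1 leading entry, giving rank 1.
(With 5 elements in a 4-dimensional space the rank is at most 4.)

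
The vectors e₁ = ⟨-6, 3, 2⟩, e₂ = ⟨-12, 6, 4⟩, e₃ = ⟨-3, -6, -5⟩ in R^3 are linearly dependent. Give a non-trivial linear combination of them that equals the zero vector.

2e₁ - e₂ = 0

Solve the homogeneous system with e₁, e₂, e₃ as columns by row-reducing the coefficient matrix.
One solution (up to scaling) is (2, -1, 0).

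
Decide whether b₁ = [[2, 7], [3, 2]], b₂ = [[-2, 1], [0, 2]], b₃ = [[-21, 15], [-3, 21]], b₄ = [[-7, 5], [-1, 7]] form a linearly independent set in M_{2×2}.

linearly dependent

Write each element as a coordinate vector in ℝ⁴ using {E₁₁, E₁₂, E₂₁, E₂₂}.
Form the 4×4 matrix with these as columns; its determinant is 0.
A zero determinant means the columns are linearly dependent.
Indeed b₃ - 3b₄ = 0.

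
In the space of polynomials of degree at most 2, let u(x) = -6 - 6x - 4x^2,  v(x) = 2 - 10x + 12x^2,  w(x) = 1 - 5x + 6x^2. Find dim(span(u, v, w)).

2

Pass to coordinate vectors with respect to the basis {1, x, x^2}.
Put the 3×3 matrix [u|v|w] into echelon form.
Reduction leaves 2 leading entries, giving rank 2.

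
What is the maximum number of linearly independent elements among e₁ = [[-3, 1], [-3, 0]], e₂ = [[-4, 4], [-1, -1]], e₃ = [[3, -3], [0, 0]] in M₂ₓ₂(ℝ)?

Pass to coordinate vectors with respect to the basis {E₁₁, E₁₂, E₂₁, E₂₂}.
Apply Gaussian elimination to the matrix whose rows are e₁, e₂, e₃.
There are 3 pivot columns, so rank = 3.

3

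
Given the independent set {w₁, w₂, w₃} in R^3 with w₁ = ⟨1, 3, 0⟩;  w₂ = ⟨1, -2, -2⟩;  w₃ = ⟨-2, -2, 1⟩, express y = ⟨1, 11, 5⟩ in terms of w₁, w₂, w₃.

y = -w₁ - 4w₂ - 3w₃

Solve the system with w₁, w₂, w₃ as columns and y as the right-hand side.
Back-substitution yields (α₁, α₂, α₃) = (-1, -4, -3).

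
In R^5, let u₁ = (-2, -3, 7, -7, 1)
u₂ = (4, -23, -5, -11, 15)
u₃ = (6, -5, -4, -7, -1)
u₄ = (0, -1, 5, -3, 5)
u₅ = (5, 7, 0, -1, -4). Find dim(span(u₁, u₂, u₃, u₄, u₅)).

Put the 5×5 matrix [u₁|u₂|u₃|u₄|u₅] into echelon form.
There are 4 pivot columns, so rank = 4.

dim = 4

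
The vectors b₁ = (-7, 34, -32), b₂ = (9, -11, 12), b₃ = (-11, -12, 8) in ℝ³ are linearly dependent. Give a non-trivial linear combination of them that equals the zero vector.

b₁ + 2b₂ + b₃ = 0

Write the vectors as columns of a matrix and find a nonzero vector in its null space.
The free variable yields coefficients (1, 2, 1) (any nonzero multiple also works).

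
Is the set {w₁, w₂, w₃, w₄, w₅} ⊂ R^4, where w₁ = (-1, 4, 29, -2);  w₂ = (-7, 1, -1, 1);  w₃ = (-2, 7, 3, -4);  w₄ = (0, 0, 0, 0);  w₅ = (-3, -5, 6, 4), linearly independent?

linearly dependent

There are 5 vectors in a 4-dimensional space, so they cannot be linearly independent.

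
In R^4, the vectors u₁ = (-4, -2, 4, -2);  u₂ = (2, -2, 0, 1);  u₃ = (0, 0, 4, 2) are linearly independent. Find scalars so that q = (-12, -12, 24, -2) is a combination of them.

Write q = c₁u₁ + … + c₃u₃ and equate components.
Row-reducing the augmented matrix gives the unique coefficients (c₁, c₂, c₃) = (4, 2, 2).

q = 4u₁ + 2u₂ + 2u₃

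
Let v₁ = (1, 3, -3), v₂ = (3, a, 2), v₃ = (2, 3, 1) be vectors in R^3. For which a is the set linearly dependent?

a = 30/7

Place the vectors as rows of a 3×3 matrix; dependence ⇔ determinant zero.
Cofactor expansion gives det = 7*a - 30.
Solving 7*a - 30 = 0 yields a = 30/7.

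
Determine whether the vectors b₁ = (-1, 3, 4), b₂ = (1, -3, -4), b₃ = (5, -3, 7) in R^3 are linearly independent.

linearly dependent

Form the 3×3 matrix with these as columns; its determinant is 0.
A zero determinant means the columns are linearly dependent.
Indeed b₁ + b₂ = 0.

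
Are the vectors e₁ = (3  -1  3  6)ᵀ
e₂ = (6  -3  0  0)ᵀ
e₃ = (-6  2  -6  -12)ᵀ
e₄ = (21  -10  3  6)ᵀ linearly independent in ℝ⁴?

linearly dependent

Form the 4×4 matrix with these as columns; its determinant is 0.
A zero determinant means the columns are linearly dependent.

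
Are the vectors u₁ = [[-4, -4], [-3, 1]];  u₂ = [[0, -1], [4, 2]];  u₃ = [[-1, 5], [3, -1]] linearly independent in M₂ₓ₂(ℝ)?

linearly independent

Write each element as a coordinate vector in ℝ⁴ using {E₁₁, E₁₂, E₂₁, E₂₂}.
Row-reduce the matrix whose columns are u₁, u₂, u₃.
The reduction yields 3 nonzero rows, so the rank is 3.
Since rank = 3 (the number of vectors), the set is linearly independent.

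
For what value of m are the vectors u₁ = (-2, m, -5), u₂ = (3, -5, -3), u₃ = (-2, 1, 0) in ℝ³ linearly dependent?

Dependence holds iff the 3×3 matrix [u₁ u₂ u₃] is singular.
Cofactor expansion gives det = 6*m + 29.
This vanishes exactly when m = -29/6.

m = -29/6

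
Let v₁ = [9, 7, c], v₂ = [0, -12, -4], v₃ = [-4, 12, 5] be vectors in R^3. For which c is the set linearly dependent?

c = 1/12

Dependence holds iff the 3×3 matrix [v₁ v₂ v₃] is singular.
The determinant works out to 4 - 48*c.
This vanishes exactly when c = 1/12.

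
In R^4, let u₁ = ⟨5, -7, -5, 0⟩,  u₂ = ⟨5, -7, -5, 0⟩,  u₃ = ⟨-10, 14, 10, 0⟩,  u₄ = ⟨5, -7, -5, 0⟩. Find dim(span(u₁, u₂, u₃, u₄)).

Row-reduce the 4×4 matrix with these as rows.
There is 1 pivot column, so rank = 1.

1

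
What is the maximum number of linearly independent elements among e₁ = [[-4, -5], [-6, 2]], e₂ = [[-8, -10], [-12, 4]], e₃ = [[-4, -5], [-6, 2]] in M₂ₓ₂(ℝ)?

Represent each element by its coordinate vector in ℝ⁴.
Row-reduce the 3×4 matrix with these as rows.
Reduction leaves 1 leading entry, giving rank 1.

1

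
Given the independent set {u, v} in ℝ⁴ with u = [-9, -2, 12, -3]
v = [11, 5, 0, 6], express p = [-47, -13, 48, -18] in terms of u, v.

p = 4u - v

Since u, v are independent, the coefficients expressing p are uniquely determined by a linear system.
Row-reducing the augmented matrix gives the unique coefficients (α₁, α₂) = (4, -1).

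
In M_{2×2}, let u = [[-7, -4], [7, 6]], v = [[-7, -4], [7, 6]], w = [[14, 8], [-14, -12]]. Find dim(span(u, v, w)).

dim = 1

Pass to coordinate vectors with respect to the basis {E₁₁, E₁₂, E₂₁, E₂₂}.
Form the matrix with u, v, w as columns and reduce.
There is 1 pivot column, so rank = 1.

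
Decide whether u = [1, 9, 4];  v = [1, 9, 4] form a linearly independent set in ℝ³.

Place the vectors as rows of a 2×3 matrix and reduce to echelon form.
The reduction yields 1 nonzero row, so the rank is 1.
Since rank 1 < 2, the set is linearly dependent.

linearly dependent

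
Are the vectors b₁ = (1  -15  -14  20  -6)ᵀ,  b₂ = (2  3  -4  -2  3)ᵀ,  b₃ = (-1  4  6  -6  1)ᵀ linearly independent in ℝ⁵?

Place the vectors as rows of a 3×5 matrix and reduce to echelon form.
The reduction yields 2 nonzero rows, so the rank is 2.
Since rank 2 < 3, the set is linearly dependent.
Indeed b₁ + b₂ + 3b₃ = 0.

linearly dependent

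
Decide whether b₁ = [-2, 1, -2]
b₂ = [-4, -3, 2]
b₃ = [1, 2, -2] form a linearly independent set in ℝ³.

Form the 3×3 matrix with these as columns; its determinant is 0.
A zero determinant means the columns are linearly dependent.

linearly dependent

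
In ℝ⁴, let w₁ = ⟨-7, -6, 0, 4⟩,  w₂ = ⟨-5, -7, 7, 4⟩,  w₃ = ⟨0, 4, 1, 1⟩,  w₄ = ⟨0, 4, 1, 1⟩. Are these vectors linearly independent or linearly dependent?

Two of the vectors are equal, giving an immediate dependence.

linearly dependent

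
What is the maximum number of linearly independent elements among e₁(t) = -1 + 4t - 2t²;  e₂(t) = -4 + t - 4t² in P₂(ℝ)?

2

Represent each element by its coordinate vector in ℝ³.
Apply Gaussian elimination to the matrix whose rows are e₁, e₂.
Exactly 2 pivots survive; hence the rank is 2.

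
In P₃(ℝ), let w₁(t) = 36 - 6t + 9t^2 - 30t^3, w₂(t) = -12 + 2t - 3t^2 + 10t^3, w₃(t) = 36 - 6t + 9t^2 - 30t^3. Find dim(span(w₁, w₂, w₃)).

Use coordinates relative to {1, t, …, t^3}.
Row-reduce the 3×4 matrix with these as rows.
There is 1 pivot column, so rank = 1.

dim = 1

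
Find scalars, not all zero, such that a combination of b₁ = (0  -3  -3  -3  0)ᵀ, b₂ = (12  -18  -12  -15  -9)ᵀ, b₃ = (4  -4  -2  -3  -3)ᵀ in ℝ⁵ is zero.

Solve the homogeneous system with b₁, b₂, b₃ as columns by row-reducing the coefficient matrix.
The free variable yields coefficients (2, -1, 3) (any nonzero multiple also works).

2b₁ - b₂ + 3b₃ = 0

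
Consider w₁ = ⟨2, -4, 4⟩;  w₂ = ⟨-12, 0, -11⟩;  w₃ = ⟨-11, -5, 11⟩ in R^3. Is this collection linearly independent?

Place the vectors as rows of a 3×3 matrix and reduce to echelon form.
The reduction yields 3 nonzero rows, so the rank is 3.
Since rank = 3 (the number of vectors), the set is linearly independent.

linearly independent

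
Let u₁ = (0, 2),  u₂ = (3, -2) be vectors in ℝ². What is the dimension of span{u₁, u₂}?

2

Row-reduce the 2×2 matrix with these as rows.
Reduction leaves 2 leading entries, giving rank 2.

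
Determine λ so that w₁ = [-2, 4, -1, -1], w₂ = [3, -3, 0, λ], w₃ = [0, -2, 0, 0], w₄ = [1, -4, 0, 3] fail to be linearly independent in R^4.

λ = 9

Place the vectors as rows of a 4×4 matrix; dependence ⇔ determinant zero.
Expanding, det = 18 - 2*λ.
This vanishes exactly when λ = 9.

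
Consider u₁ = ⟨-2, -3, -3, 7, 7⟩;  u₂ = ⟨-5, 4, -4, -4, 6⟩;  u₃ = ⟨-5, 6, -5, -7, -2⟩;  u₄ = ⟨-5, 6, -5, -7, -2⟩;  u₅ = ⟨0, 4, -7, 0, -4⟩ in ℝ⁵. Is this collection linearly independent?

Two of the vectors are equal, giving an immediate dependence.

linearly dependent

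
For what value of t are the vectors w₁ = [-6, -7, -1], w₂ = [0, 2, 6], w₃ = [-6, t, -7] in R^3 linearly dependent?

t = -9

Dependence holds iff the 3×3 matrix [w₁ w₂ w₃] is singular.
The determinant works out to 36*t + 324.
Solving 36*t + 324 = 0 yields t = -9.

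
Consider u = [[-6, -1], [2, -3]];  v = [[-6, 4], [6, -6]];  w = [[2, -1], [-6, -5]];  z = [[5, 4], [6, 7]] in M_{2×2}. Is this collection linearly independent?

linearly independent

Write each element as a coordinate vector in ℝ⁴ using {E₁₁, E₁₂, E₂₁, E₂₂}.
Place the vectors as rows of a 4×4 matrix and reduce to echelon form.
The reduction yields 4 nonzero rows, so the rank is 4.
Since rank = 4 (the number of vectors), the set is linearly independent.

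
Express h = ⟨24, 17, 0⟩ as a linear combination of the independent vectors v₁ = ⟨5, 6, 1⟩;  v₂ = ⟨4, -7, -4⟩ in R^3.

h = 4v₁ + v₂

Since v₁, v₂ are independent, the coefficients expressing h are uniquely determined by a linear system.
Back-substitution yields (c₁, c₂) = (4, 1).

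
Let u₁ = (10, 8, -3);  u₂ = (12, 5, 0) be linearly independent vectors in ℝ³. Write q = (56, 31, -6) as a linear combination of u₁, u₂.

q = 2u₁ + 3u₂

Solve the system with u₁, u₂ as columns and q as the right-hand side.
The system has the unique solution (c₁, c₂) = (2, 3).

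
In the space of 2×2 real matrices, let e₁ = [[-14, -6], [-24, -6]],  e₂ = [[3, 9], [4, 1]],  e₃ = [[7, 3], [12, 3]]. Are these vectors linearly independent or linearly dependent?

linearly dependent

Take coordinates with respect to the standard basis {E₁₁, E₁₂, E₂₁, E₂₂}.
One vector is a scalar multiple of another, so the set is dependent.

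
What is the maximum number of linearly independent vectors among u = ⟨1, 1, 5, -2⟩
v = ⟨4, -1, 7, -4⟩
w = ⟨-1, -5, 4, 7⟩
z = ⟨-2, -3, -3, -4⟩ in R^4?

Apply Gaussian elimination to the matrix whose rows are u, v, w, z.
Reduction leaves 4 leading entries, giving rank 4.

4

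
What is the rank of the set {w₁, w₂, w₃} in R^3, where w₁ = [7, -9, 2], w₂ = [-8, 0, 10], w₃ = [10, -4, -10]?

rank 3

Form the matrix with w₁, w₂, w₃ as columns and reduce.
The echelon form has 3 nonzero rows, so the rank is 3.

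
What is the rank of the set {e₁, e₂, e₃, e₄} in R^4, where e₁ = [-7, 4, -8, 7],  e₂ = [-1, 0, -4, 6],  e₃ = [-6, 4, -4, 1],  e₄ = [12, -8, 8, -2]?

Apply Gaussian elimination to the matrix whose rows are e₁, e₂, e₃, e₄.
Exactly 2 pivots survive; hence the rank is 2.

2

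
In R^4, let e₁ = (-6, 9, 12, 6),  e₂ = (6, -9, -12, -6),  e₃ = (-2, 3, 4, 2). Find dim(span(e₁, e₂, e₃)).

dim = 1

Put the 4×3 matrix [e₁|e₂|e₃] into echelon form.
The echelon form has 1 nonzero row, so the rank is 1.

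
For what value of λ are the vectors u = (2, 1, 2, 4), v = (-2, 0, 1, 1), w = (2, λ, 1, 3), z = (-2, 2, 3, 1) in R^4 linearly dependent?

The vectors are dependent exactly when the determinant of the matrix with rows u, v, w, z vanishes.
Cofactor expansion gives det = 20*λ - 8.
This vanishes exactly when λ = 2/5.

λ = 2/5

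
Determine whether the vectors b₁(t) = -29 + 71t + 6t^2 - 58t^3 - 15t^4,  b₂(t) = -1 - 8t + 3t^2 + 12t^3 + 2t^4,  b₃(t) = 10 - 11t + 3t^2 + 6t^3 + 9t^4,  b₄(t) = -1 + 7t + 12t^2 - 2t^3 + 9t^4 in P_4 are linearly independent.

linearly dependent

Write each element as a coordinate vector in ℝ⁵ using {1, t, …, t^4}.
Row-reduce the matrix whose columns are b₁, b₂, b₃, b₄.
The reduction yields 3 nonzero rows, so the rank is 3.
Since rank 3 < 4, the set is linearly dependent.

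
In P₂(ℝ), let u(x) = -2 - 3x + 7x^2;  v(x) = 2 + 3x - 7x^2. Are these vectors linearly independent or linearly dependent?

linearly dependent

Write each element as a coordinate vector in ℝ³ using {1, x, x^2}.
Row-reduce the matrix whose columns are u, v.
The reduction yields 1 nonzero row, so the rank is 1.
Since rank 1 < 2, the set is linearly dependent.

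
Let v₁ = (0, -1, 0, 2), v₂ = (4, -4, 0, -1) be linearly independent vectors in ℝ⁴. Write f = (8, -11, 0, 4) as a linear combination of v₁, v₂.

f = 3v₁ + 2v₂

Set up the augmented matrix [v₁ | v₂ | f] and row-reduce.
Back-substitution yields (α₁, α₂) = (3, 2).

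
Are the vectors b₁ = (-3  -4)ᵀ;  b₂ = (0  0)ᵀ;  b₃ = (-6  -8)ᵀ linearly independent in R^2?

linearly dependent

There are 3 vectors in a 2-dimensional space, so they cannot be linearly independent.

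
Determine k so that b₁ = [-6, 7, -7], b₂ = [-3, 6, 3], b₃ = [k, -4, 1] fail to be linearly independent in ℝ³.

The set is linearly dependent precisely when det[b₁; b₂; b₃] = 0.
Cofactor expansion gives det = 63*k - 171.
This vanishes exactly when k = 19/7.

k = 19/7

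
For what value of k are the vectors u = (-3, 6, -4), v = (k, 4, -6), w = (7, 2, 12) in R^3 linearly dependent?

The set is linearly dependent precisely when det[u; v; w] = 0.
Expanding, det = -80*k - 320.
Setting this to zero gives k = -4.

k = -4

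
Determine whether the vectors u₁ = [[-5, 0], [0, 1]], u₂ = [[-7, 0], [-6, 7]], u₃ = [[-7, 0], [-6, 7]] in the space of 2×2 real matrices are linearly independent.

Take coordinates with respect to the standard basis {E₁₁, E₁₂, E₂₁, E₂₂}.
Two of the vectors are equal, giving an immediate dependence.

linearly dependent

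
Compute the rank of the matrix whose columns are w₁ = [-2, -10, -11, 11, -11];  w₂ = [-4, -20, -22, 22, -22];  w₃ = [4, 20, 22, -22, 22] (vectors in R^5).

rank 1

Row-reduce the 3×5 matrix with these as rows.
Reduction leaves 1 leading entry, giving rank 1.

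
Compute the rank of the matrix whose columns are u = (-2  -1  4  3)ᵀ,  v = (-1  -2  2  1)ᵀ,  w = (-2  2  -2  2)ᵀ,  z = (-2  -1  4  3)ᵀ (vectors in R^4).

Form the matrix with u, v, w, z as columns and reduce.
The echelon form has 3 nonzero rows, so the rank is 3.

3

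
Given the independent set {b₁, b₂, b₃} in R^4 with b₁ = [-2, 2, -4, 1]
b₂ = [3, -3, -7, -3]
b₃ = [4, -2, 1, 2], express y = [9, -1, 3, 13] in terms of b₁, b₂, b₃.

Since b₁, b₂, b₃ are independent, the coefficients expressing y are uniquely determined by a linear system.
The system has the unique solution (a₁, a₂, a₃) = (2, -1, 4).

y = 2b₁ - b₂ + 4b₃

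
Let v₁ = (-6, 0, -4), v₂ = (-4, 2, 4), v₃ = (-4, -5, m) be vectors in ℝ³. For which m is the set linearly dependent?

m = -58/3

Place the vectors as rows of a 3×3 matrix; dependence ⇔ determinant zero.
Cofactor expansion gives det = -12*m - 232.
Solving -12*m - 232 = 0 yields m = -58/3.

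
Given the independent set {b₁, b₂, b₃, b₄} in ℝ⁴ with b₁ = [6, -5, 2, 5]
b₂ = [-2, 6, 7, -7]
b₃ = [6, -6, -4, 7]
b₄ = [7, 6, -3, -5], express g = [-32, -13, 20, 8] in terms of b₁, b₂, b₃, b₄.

Set up the augmented matrix [b₁ | b₂ | b₃ | b₄ | g] and row-reduce.
Back-substitution yields (α₁, …, α₄) = (-1, 2, 1, -4).

g = -b₁ + 2b₂ + b₃ - 4b₄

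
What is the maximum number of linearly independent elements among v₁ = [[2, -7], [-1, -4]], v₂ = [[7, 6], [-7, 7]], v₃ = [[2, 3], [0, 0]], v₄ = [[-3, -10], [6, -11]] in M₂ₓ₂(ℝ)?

3

Use coordinates relative to {E₁₁, E₁₂, E₂₁, E₂₂}.
Put the 4×4 matrix [v₁|v₂|v₃|v₄] into echelon form.
The echelon form has 3 nonzero rows, so the rank is 3.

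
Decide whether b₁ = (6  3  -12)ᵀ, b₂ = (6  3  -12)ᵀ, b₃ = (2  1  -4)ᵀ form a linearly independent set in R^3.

One vector is a scalar multiple of another, so the set is dependent.

linearly dependent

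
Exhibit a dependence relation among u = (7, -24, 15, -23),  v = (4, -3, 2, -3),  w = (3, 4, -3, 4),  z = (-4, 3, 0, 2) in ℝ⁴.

Write the vectors as columns of a matrix and find a nonzero vector in its null space.
A generator of the null space is (1, -3, 3, 1).

u - 3v + 3w + z = 0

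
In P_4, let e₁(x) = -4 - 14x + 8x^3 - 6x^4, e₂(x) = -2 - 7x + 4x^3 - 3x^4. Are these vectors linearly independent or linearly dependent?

linearly dependent

Write each element as a coordinate vector in ℝ⁵ using {1, x, …, x^4}.
Row-reduce the matrix whose columns are e₁, e₂.
The reduction yields 1 nonzero row, so the rank is 1.
Since rank 1 < 2, the set is linearly dependent.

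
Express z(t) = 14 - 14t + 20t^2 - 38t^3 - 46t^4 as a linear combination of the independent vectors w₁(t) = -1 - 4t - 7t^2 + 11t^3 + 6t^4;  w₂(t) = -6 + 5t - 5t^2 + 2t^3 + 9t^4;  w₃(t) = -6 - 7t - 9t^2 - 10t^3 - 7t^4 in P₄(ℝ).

Identify each element with its coordinate vector in ℝ⁵ via {1, t, …, t^4}.
Write z = c₁w₁ + … + c₃w₃ and equate components.
Row-reducing the augmented matrix gives the unique coefficients (c₁, c₂, c₃) = (-2, -3, 1).

z = -2w₁ - 3w₂ + w₃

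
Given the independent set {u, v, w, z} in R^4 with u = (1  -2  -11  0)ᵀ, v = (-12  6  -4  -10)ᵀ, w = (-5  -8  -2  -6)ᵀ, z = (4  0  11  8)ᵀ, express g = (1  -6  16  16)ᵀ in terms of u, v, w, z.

g = 2u + v + w + 4z

Solve the system with u, v, w, z as columns and g as the right-hand side.
The system has the unique solution (c₁, …, c₄) = (2, 1, 1, 4).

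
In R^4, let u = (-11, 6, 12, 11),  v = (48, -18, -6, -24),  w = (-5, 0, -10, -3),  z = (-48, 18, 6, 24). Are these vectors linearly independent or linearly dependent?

Form the 4×4 matrix with these as columns; its determinant is 0.
A zero determinant means the columns are linearly dependent.
Indeed 3u + v + 3w = 0.

linearly dependent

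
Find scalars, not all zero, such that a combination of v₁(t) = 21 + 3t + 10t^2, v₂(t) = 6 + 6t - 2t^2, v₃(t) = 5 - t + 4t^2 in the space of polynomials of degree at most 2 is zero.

Pass to coordinate vectors relative to the basis {1, t, t^2}.
Row-reduce the matrix with v₁, v₂, v₃ as columns; the null space gives the coefficients.
One solution (up to scaling) is (1, -1, -3).

v₁ - v₂ - 3v₃ = 0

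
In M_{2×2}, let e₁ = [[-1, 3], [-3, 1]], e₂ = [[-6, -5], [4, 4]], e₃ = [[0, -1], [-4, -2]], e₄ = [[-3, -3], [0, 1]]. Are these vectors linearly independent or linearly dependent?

linearly dependent

Write each element as a coordinate vector in ℝ⁴ using {E₁₁, E₁₂, E₂₁, E₂₂}.
Place the vectors as rows of a 4×4 matrix and reduce to echelon form.
The reduction yields 3 nonzero rows, so the rank is 3.
Since rank 3 < 4, the set is linearly dependent.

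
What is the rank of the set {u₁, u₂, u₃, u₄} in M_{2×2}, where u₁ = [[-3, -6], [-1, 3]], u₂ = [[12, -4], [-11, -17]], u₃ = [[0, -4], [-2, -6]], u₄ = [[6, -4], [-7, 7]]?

rank 3

Pass to coordinate vectors with respect to the basis {E₁₁, E₁₂, E₂₁, E₂₂}.
Apply Gaussian elimination to the matrix whose rows are u₁, u₂, u₃, u₄.
Reduction leaves 3 leading entries, giving rank 3.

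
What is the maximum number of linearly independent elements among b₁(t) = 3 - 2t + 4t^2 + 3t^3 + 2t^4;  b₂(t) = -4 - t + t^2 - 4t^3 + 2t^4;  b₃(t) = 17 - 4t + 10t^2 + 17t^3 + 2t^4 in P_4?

Use coordinates relative to {1, t, …, t^4}.
Put the 5×3 matrix [b₁|b₂|b₃] into echelon form.
The echelon form has 2 nonzero rows, so the rank is 2.

2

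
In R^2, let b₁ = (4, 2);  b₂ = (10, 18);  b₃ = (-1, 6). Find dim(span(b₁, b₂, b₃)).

2

Put the 2×3 matrix [b₁|b₂|b₃] into echelon form.
Reduction leaves 2 leading entries, giving rank 2.
(With 3 elements in a 2-dimensional space the rank is at most 2.)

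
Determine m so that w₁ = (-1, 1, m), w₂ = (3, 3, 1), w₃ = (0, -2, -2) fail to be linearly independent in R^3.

The vectors are dependent exactly when the determinant of the matrix with rows w₁, w₂, w₃ vanishes.
Expanding, det = 10 - 6*m.
Solving 10 - 6*m = 0 yields m = 5/3.

m = 5/3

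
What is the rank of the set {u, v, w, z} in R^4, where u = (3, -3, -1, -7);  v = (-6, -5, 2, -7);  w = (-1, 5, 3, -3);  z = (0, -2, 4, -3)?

4

Row-reduce the 4×4 matrix with these as rows.
Exactly 4 pivots survive; hence the rank is 4.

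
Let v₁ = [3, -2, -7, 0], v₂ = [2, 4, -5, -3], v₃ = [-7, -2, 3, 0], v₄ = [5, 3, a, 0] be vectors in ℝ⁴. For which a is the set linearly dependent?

Place the vectors as rows of a 4×4 matrix; dependence ⇔ determinant zero.
The determinant works out to 60*a - 60.
Setting this to zero gives a = 1.

a = 1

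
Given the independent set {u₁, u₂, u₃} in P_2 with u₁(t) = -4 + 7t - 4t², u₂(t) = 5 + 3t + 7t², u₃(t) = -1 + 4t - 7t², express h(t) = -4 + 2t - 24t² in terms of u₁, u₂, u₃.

h = -u₁ - u₂ + 3u₃

Work in coordinates with respect to the standard basis {1, t, t²}.
Set up the augmented matrix [u₁ | u₂ | u₃ | h] and row-reduce.
Back-substitution yields (a₁, a₂, a₃) = (-1, -1, 3).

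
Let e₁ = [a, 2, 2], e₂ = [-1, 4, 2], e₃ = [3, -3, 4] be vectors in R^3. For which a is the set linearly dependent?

a = -1/11

Place the vectors as rows of a 3×3 matrix; dependence ⇔ determinant zero.
The determinant works out to 22*a + 2.
Solving 22*a + 2 = 0 yields a = -1/11.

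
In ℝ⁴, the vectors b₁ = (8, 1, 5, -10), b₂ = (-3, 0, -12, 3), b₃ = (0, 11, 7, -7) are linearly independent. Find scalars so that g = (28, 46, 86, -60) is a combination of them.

Solve the system with b₁, b₂, b₃ as columns and g as the right-hand side.
Back-substitution yields (c₁, c₂, c₃) = (2, -4, 4).

g = 2b₁ - 4b₂ + 4b₃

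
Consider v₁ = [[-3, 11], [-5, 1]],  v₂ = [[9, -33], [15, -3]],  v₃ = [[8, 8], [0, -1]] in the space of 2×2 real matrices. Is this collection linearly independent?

Write each element as a coordinate vector in ℝ⁴ using {E₁₁, E₁₂, E₂₁, E₂₂}.
Place the vectors as rows of a 3×4 matrix and reduce to echelon form.
The reduction yields 2 nonzero rows, so the rank is 2.
Since rank 2 < 3, the set is linearly dependent.
Indeed 3v₁ + v₂ = 0.

linearly dependent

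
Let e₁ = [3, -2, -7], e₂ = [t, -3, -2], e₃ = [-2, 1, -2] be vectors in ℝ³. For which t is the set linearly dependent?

Dependence holds iff the 3×3 matrix [e₁ e₂ e₃] is singular.
The determinant works out to 58 - 11*t.
This vanishes exactly when t = 58/11.

t = 58/11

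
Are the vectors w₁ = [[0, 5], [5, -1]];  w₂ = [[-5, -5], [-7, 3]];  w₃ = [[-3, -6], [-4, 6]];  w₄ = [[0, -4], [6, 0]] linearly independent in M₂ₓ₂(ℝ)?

Write each element as a coordinate vector in ℝ⁴ using {E₁₁, E₁₂, E₂₁, E₂₂}.
Form the 4×4 matrix with these as columns; its determinant is -964.
A nonzero determinant means the columns are linearly independent.

linearly independent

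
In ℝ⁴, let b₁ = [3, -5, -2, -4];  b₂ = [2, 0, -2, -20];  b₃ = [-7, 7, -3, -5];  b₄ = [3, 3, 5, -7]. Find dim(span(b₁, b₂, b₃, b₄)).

dim = 3

Row-reduce the 4×4 matrix with these as rows.
Exactly 3 pivots survive; hence the rank is 3.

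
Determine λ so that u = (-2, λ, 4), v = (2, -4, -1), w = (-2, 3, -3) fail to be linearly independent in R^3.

The vectors are dependent exactly when the determinant of the matrix with rows u, v, w vanishes.
The determinant works out to 8*λ - 38.
Setting this to zero gives λ = 19/4.

λ = 19/4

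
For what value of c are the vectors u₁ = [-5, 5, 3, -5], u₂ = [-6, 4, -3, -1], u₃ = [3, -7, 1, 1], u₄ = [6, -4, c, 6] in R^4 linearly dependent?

c = -11/3

The set is linearly dependent precisely when det[u₁; u₂; u₃; u₄] = 0.
The determinant works out to 120*c + 440.
Setting this to zero gives c = -11/3.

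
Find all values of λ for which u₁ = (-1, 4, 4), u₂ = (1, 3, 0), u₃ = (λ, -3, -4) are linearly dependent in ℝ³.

Place the vectors as rows of a 3×3 matrix; dependence ⇔ determinant zero.
The determinant works out to 16 - 12*λ.
This vanishes exactly when λ = 4/3.

λ = 4/3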